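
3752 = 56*67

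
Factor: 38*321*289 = 2^1*3^1*17^2*19^1*107^1 = 3525222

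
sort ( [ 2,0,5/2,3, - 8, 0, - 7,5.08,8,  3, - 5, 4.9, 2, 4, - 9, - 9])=[ - 9, - 9, - 8, - 7 , - 5 , 0,0, 2,2, 5/2, 3,3, 4, 4.9,5.08,8]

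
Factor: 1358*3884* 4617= 24352237224  =  2^3*3^5*7^1 * 19^1*97^1 * 971^1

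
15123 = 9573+5550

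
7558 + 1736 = 9294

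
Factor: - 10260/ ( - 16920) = 57/94 = 2^( - 1) *3^1*19^1*47^( - 1)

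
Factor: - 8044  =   - 2^2*2011^1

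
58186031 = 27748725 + 30437306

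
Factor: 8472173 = 47^1*180259^1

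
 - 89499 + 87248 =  -2251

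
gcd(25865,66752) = 7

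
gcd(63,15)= 3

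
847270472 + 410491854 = 1257762326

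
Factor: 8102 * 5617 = 2^1*41^1*137^1* 4051^1 = 45508934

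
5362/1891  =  5362/1891=2.84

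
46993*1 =46993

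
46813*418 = 19567834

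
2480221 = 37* 67033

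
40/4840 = 1/121 = 0.01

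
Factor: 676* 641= 2^2*13^2*641^1= 433316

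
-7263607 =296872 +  - 7560479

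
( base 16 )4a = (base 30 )2e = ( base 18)42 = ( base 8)112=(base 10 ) 74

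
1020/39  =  340/13=26.15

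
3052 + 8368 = 11420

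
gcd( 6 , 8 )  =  2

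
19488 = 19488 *1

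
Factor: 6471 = 3^2*719^1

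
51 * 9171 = 467721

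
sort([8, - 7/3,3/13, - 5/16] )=[ -7/3 , - 5/16,3/13, 8 ] 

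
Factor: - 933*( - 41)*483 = 18476199 = 3^2*7^1*23^1*41^1*311^1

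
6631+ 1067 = 7698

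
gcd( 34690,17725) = 5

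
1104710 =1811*610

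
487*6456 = 3144072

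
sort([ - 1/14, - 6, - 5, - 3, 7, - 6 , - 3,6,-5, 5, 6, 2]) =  [ - 6, -6, - 5,-5, - 3, - 3, - 1/14, 2, 5,6, 6, 7]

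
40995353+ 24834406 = 65829759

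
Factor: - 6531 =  - 3^1* 7^1*311^1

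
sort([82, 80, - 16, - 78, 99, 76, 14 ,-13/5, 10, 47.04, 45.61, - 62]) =[ - 78 ,-62, - 16, - 13/5,10, 14,  45.61,47.04, 76, 80,82,99]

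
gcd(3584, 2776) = 8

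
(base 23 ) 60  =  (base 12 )b6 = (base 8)212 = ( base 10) 138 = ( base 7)255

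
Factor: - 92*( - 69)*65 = 412620 = 2^2*3^1 * 5^1 * 13^1*23^2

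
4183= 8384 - 4201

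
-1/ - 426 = 1/426 =0.00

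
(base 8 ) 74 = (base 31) 1t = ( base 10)60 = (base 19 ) 33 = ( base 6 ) 140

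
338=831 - 493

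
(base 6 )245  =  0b1100101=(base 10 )101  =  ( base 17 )5g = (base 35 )2v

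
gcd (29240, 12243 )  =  1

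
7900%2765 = 2370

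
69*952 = 65688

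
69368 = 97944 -28576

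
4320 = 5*864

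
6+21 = 27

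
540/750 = 18/25= 0.72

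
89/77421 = 89/77421 = 0.00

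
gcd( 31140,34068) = 12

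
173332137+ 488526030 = 661858167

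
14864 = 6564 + 8300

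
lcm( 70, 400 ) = 2800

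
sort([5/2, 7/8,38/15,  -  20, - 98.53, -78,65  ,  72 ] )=[ -98.53, - 78,-20,  7/8, 5/2,38/15,65 , 72] 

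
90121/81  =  90121/81 = 1112.60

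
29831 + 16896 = 46727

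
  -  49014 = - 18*2723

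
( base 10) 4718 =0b1001001101110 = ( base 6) 33502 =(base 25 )7di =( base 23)8l3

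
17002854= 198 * 85873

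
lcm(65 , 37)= 2405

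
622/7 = 88 + 6/7= 88.86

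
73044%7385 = 6579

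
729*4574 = 3334446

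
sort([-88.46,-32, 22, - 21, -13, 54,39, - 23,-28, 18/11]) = [  -  88.46, - 32, - 28, - 23, - 21, - 13,  18/11,  22,39, 54 ]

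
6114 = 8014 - 1900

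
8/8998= 4/4499 = 0.00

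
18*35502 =639036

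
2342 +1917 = 4259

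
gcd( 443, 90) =1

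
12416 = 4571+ 7845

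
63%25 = 13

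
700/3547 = 700/3547 = 0.20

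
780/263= 2 + 254/263 =2.97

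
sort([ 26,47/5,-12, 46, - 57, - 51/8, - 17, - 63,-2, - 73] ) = [ - 73,- 63,  -  57,  -  17,-12, - 51/8, - 2,47/5,26,46 ] 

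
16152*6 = 96912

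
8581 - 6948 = 1633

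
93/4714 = 93/4714= 0.02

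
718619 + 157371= 875990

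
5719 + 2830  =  8549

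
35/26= 35/26 = 1.35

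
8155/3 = 8155/3 = 2718.33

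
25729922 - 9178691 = 16551231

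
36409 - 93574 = - 57165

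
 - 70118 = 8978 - 79096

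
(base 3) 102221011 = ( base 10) 8698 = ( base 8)20772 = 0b10000111111010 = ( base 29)A9R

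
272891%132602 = 7687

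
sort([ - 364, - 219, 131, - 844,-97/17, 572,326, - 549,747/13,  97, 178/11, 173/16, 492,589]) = [ - 844, - 549,  -  364, - 219, - 97/17,173/16, 178/11, 747/13,97, 131,326,492,572,  589 ] 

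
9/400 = 9/400 = 0.02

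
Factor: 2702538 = 2^1*3^3 * 50047^1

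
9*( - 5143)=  - 46287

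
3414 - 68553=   -  65139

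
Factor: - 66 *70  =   - 4620 = - 2^2 * 3^1*5^1*7^1 * 11^1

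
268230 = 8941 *30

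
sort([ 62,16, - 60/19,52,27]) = [-60/19,16,27, 52, 62]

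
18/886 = 9/443 =0.02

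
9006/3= 3002 =3002.00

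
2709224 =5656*479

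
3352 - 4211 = -859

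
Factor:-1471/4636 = - 2^( - 2)* 19^(  -  1)*61^(  -  1)*1471^1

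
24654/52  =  12327/26= 474.12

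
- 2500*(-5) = 12500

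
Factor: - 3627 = - 3^2*13^1*31^1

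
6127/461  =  13 +134/461= 13.29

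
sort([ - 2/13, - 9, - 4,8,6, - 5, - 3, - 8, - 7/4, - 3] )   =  [ -9, - 8, - 5, - 4,- 3, - 3, - 7/4 , - 2/13, 6,8]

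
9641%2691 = 1568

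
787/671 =787/671  =  1.17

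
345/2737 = 15/119 = 0.13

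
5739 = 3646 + 2093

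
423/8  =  423/8 = 52.88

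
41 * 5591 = 229231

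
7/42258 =7/42258 = 0.00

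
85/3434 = 5/202= 0.02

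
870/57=15 + 5/19 = 15.26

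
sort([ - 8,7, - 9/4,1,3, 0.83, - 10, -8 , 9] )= [- 10  , - 8,  -  8, - 9/4,0.83,1,3,7, 9 ]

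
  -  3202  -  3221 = -6423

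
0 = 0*494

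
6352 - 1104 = 5248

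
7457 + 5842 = 13299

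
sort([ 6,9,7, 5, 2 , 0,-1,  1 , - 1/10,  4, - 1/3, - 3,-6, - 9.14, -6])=[ - 9.14, - 6, - 6,- 3, - 1, -1/3 , - 1/10, 0,  1,2,4,  5 , 6,7 , 9]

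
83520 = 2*41760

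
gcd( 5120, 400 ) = 80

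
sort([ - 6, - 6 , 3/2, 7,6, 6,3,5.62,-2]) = [  -  6,-6 , - 2,3/2,3, 5.62,  6,6,7]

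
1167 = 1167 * 1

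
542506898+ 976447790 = 1518954688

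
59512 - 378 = 59134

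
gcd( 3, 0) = 3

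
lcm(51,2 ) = 102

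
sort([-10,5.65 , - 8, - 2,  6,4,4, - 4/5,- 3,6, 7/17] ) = [ - 10 , - 8, -3, - 2, - 4/5, 7/17, 4,4,5.65,6,6] 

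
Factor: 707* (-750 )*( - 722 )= 382840500 = 2^2*3^1*5^3 * 7^1* 19^2*101^1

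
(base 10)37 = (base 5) 122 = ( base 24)1d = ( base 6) 101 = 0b100101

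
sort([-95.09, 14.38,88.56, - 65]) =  [ - 95.09, - 65 , 14.38,  88.56] 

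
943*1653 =1558779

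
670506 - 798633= - 128127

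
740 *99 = 73260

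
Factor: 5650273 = 17^1*29^1*73^1*157^1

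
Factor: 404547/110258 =2^ (-1 )*3^1  *  11^1*13^1*23^1*29^( - 1 ) * 41^1*1901^( - 1) 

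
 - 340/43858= - 1 + 21759/21929 = - 0.01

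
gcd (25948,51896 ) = 25948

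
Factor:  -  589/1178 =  - 2^(-1 ) = -1/2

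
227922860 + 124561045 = 352483905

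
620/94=310/47 = 6.60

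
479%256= 223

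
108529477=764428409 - 655898932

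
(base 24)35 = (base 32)2D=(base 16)4d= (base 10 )77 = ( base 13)5C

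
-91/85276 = - 1 +85185/85276 = -0.00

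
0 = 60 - 60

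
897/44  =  897/44 = 20.39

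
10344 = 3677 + 6667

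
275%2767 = 275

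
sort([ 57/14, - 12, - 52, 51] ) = [ - 52,-12, 57/14, 51] 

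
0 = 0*129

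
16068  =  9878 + 6190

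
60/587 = 60/587= 0.10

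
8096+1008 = 9104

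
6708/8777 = 6708/8777  =  0.76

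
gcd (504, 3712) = 8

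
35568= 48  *741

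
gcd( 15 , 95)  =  5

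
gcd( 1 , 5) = 1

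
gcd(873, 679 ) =97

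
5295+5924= 11219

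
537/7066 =537/7066 = 0.08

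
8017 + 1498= 9515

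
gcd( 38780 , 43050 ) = 70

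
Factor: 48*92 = 4416 = 2^6 * 3^1*23^1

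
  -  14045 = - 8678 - 5367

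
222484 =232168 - 9684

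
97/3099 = 97/3099  =  0.03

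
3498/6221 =3498/6221=0.56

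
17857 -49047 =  - 31190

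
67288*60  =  4037280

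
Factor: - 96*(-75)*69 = 2^5*3^3*5^2*23^1 =496800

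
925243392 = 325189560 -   -  600053832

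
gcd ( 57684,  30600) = 12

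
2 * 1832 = 3664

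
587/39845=587/39845 = 0.01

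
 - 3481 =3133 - 6614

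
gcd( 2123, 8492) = 2123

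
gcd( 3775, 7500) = 25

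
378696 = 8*47337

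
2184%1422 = 762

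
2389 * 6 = 14334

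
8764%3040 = 2684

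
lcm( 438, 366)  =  26718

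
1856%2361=1856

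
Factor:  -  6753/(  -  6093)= 2251/2031 = 3^ ( - 1)* 677^ (  -  1 )*2251^1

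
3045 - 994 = 2051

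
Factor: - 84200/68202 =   -  2^2*3^( - 4)*5^2 = - 100/81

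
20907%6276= 2079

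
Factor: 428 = 2^2*107^1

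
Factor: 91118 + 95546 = 186664=2^3*23333^1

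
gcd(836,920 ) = 4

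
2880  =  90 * 32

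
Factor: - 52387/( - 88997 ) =52387^1*88997^(  -  1 )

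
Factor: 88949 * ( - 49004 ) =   -  4358856796 = - 2^2*7^1*97^1 * 131^1 * 12251^1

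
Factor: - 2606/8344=- 2^( - 2)*7^( - 1 ) * 149^(-1)*1303^1= - 1303/4172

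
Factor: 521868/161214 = 314/97 =2^1*97^( - 1)*157^1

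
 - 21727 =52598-74325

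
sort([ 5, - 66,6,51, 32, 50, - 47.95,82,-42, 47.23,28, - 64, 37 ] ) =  [-66,  -  64 , - 47.95, - 42, 5 , 6, 28,32,  37, 47.23,50,51,82 ]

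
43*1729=74347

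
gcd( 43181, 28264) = 1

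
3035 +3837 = 6872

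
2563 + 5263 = 7826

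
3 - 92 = -89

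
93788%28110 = 9458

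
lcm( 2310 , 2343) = 164010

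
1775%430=55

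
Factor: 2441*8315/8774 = 2^(- 1)*5^1*41^(  -  1)*107^(-1)*1663^1*2441^1 =20296915/8774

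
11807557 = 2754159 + 9053398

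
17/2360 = 17/2360 = 0.01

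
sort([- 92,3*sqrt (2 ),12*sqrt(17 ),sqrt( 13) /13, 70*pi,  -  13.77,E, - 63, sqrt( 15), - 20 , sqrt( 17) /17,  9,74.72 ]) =[ - 92, - 63, - 20,-13.77,sqrt( 17) /17 , sqrt( 13)/13, E,sqrt(15),3*sqrt ( 2 ),9,12*sqrt( 17),74.72, 70*pi]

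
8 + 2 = 10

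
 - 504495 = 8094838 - 8599333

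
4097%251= 81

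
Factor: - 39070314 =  - 2^1*3^2*2170573^1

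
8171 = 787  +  7384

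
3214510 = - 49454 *(  -  65)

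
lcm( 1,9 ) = 9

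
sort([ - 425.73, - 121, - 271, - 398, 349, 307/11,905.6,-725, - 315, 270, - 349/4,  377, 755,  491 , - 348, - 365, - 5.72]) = [-725, - 425.73, - 398, - 365,  -  348, - 315,-271, - 121, -349/4, - 5.72,  307/11,  270, 349, 377, 491, 755 , 905.6 ]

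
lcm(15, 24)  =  120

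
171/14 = 171/14 = 12.21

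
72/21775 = 72/21775 = 0.00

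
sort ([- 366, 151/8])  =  [ - 366,151/8]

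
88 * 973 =85624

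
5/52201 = 5/52201 = 0.00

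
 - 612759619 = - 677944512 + 65184893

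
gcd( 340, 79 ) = 1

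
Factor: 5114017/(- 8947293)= - 3^ ( - 1 )*709^1*7213^1*2982431^ ( - 1)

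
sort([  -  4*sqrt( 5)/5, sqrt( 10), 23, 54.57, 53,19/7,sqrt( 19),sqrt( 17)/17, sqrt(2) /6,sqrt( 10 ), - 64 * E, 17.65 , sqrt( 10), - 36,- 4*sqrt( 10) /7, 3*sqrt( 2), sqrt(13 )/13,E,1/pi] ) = [ - 64 *E, - 36,-4*sqrt( 10)/7,-4*sqrt( 5)/5,sqrt( 2) /6,sqrt( 17) /17, sqrt(13) /13,1/pi,19/7, E, sqrt ( 10),sqrt( 10), sqrt(10 ), 3 * sqrt( 2), sqrt( 19), 17.65, 23,53, 54.57] 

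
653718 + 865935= 1519653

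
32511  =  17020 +15491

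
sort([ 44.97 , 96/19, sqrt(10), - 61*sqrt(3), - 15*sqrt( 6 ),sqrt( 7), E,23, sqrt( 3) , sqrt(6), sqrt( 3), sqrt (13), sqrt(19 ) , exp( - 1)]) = [ - 61*sqrt( 3), - 15 * sqrt ( 6 ), exp( - 1), sqrt( 3), sqrt(3 ), sqrt(6),  sqrt(7 ),E,sqrt( 10),  sqrt( 13), sqrt( 19),  96/19, 23,44.97]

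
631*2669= 1684139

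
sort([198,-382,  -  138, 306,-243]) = [- 382,-243, - 138 , 198 , 306]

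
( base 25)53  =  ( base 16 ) 80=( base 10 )128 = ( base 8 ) 200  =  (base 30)48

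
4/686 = 2/343 =0.01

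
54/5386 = 27/2693 = 0.01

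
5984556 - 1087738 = 4896818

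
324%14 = 2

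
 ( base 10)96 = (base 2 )1100000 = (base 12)80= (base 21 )4C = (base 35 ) 2Q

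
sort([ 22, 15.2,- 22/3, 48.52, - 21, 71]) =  [ - 21, - 22/3,15.2, 22,48.52,71]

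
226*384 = 86784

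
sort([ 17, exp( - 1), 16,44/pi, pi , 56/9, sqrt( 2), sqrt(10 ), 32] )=[exp( - 1), sqrt( 2),pi, sqrt(  10) , 56/9,44/pi, 16,  17 , 32 ]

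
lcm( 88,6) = 264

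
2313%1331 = 982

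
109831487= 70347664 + 39483823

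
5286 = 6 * 881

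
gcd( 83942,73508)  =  94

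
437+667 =1104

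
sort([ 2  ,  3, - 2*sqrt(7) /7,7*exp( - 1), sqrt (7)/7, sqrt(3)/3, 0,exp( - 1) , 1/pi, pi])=[ - 2*sqrt(7)/7, 0, 1/pi,exp ( - 1), sqrt(7)/7, sqrt( 3 )/3,2, 7*exp( - 1), 3, pi] 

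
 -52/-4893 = 52/4893 = 0.01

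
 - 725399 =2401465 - 3126864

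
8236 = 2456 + 5780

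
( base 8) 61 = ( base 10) 49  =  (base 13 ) 3A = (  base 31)1i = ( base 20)29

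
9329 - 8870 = 459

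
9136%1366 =940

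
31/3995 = 31/3995 = 0.01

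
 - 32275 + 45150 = 12875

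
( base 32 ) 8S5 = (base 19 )163B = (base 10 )9093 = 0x2385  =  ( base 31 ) 9ea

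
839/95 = 8+ 79/95 = 8.83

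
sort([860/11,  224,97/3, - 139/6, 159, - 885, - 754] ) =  [  -  885 ,  -  754,  -  139/6,  97/3,860/11,159,224 ] 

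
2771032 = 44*62978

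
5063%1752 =1559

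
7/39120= 7/39120 = 0.00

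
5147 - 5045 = 102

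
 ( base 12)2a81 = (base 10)4993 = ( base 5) 124433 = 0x1381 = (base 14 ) 1b69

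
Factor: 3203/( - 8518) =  - 2^(-1 )*3203^1* 4259^( - 1)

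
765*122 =93330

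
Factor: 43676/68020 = 61/95 = 5^( - 1) * 19^(-1 ) * 61^1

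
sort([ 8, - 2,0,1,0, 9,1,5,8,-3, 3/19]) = [-3,-2,0, 0,3/19,  1,1 , 5,8, 8,9] 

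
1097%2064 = 1097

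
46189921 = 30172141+16017780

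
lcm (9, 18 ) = 18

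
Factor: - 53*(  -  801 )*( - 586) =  -24877458 = - 2^1*3^2*53^1*89^1*293^1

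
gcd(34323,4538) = 1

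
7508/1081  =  7508/1081  =  6.95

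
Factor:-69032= - 2^3*8629^1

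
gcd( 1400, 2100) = 700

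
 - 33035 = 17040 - 50075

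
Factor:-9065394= -2^1*3^2*13^1*19^1*2039^1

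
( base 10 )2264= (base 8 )4330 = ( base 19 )653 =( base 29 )2K2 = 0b100011011000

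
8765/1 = 8765= 8765.00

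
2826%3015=2826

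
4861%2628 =2233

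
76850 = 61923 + 14927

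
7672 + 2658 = 10330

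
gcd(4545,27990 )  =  45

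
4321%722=711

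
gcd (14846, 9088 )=2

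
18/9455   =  18/9455 = 0.00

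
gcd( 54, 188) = 2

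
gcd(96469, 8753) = 1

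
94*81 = 7614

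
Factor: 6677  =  11^1  *607^1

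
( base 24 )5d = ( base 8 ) 205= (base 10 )133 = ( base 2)10000101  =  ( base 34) 3V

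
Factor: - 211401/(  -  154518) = 2^ ( - 1 )*3^1*7^ ( - 1 )*13^(-1)*83^1 = 249/182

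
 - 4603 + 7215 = 2612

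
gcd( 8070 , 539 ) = 1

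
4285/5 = 857 = 857.00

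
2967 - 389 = 2578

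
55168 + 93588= 148756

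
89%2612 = 89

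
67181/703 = 67181/703 = 95.56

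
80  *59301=4744080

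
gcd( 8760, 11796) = 12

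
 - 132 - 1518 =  - 1650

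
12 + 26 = 38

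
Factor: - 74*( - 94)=2^2*37^1*47^1=6956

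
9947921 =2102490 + 7845431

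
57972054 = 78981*734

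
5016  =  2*2508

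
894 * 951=850194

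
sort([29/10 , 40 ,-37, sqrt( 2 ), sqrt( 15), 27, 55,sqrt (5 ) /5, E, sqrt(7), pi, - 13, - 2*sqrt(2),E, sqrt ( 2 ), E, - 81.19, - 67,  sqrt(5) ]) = [ - 81.19, - 67,  -  37, - 13, - 2*sqrt(2 ), sqrt (5) /5, sqrt(2), sqrt(2),sqrt (5), sqrt(7)  ,  E, E, E,29/10, pi,sqrt( 15), 27,40, 55 ]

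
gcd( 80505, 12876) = 3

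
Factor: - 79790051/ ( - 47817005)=5^( - 1)*11^1*17^(- 1)*359^( - 1)*1567^( -1)*7253641^1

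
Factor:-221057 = - 443^1*499^1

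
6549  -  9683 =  - 3134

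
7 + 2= 9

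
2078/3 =2078/3 = 692.67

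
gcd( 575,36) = 1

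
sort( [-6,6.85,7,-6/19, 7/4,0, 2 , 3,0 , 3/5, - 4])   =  [ - 6, - 4 ,-6/19,0,0, 3/5, 7/4,2 , 3,6.85,7 ]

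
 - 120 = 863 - 983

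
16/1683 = 16/1683 = 0.01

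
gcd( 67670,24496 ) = 2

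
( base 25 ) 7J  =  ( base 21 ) 95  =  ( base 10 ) 194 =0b11000010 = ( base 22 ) 8i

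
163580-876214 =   -  712634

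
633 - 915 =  - 282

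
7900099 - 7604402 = 295697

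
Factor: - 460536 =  - 2^3*3^1*31^1 *619^1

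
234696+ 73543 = 308239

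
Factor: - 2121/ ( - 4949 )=3/7=3^1*7^( - 1)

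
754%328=98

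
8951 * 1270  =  11367770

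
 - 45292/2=-22646 = -  22646.00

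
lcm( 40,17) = 680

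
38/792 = 19/396 = 0.05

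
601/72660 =601/72660= 0.01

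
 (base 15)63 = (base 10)93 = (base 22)45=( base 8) 135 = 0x5D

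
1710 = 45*38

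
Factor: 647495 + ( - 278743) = 2^4 *19^1 * 1213^1 = 368752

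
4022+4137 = 8159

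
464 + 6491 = 6955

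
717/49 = 14 + 31/49 = 14.63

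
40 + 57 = 97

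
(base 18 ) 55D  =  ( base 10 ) 1723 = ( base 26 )2E7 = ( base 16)6BB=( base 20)463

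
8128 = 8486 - 358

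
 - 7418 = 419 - 7837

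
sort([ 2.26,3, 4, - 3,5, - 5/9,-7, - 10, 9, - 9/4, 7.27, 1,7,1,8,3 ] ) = [- 10, - 7, - 3, - 9/4,  -  5/9, 1,1, 2.26,3,3 , 4,5 , 7,7.27 , 8,9 ]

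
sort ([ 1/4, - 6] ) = [ - 6,1/4 ] 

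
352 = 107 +245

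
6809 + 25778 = 32587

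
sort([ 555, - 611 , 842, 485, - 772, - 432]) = [ - 772, - 611,  -  432,485 , 555,842]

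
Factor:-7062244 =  - 2^2*7^1*252223^1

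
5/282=5/282 = 0.02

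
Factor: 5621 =7^1*11^1*73^1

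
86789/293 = 296 + 61/293 =296.21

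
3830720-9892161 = - 6061441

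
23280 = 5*4656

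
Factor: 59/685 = 5^( - 1 )*59^1 * 137^( - 1) 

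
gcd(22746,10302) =102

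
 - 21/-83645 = 21/83645= 0.00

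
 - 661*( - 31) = 20491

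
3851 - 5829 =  - 1978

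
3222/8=1611/4 =402.75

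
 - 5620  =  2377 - 7997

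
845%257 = 74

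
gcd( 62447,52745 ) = 77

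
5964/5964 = 1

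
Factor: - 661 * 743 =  - 661^1*743^1= - 491123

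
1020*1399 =1426980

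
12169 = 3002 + 9167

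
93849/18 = 5213 + 5/6 = 5213.83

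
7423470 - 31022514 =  - 23599044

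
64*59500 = 3808000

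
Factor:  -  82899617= -1031^1*80407^1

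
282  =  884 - 602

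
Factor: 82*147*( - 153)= - 2^1*3^3 *7^2*17^1*41^1 = - 1844262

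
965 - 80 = 885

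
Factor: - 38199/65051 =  - 3^1*17^1*107^1*9293^( - 1)= -5457/9293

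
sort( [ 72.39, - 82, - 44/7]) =[ - 82 , - 44/7,72.39]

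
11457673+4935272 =16392945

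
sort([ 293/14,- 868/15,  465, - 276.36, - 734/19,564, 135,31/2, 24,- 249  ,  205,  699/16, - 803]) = [- 803,-276.36,- 249,  -  868/15,-734/19 , 31/2,293/14, 24, 699/16 , 135,205,465,564]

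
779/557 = 1 + 222/557 =1.40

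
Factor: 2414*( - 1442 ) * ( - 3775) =2^2*5^2*7^1 * 17^1*71^1*103^1 * 151^1 = 13140729700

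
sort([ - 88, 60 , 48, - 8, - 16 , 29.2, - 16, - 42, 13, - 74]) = [ - 88, - 74, - 42, - 16,-16, - 8 , 13, 29.2, 48, 60]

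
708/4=177 = 177.00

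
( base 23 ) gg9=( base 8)21211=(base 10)8841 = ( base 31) 966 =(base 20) 1221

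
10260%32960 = 10260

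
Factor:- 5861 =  - 5861^1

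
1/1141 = 1/1141 = 0.00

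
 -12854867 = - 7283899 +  -5570968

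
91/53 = 1+38/53  =  1.72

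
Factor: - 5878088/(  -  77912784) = 2^( - 1)*3^( - 2)*41^1*17921^1*541061^ (-1 ) = 734761/9739098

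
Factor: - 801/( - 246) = 2^( - 1 )*3^1*41^ ( - 1 )*89^1 = 267/82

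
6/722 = 3/361=0.01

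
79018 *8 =632144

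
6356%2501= 1354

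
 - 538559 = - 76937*7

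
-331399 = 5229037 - 5560436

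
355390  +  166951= 522341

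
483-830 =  - 347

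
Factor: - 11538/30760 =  - 2^( - 2)*3^2*5^( - 1)*641^1*769^( - 1) = -5769/15380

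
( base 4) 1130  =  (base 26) 3E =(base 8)134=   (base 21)48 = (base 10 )92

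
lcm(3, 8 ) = 24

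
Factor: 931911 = 3^1*113^1 * 2749^1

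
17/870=17/870 = 0.02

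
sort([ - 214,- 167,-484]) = [ - 484, - 214, - 167 ]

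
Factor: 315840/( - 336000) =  - 2^(-1)*5^(-2)*47^1= -47/50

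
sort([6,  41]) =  [ 6,41 ]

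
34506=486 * 71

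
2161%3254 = 2161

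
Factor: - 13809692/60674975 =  - 2^2*5^(  -  2) * 13^1*467^( - 1)*5197^( - 1)*265571^1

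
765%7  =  2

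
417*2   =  834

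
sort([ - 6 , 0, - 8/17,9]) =[ - 6, - 8/17,  0, 9 ]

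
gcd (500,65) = 5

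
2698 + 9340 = 12038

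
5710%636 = 622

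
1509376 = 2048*737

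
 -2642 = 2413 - 5055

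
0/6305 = 0 = 0.00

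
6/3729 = 2/1243 = 0.00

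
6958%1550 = 758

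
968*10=9680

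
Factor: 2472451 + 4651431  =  7123882 = 2^1*23^1*251^1*617^1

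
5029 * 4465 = 22454485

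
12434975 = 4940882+7494093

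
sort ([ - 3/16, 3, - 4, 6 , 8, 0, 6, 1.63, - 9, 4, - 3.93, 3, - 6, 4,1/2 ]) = [ - 9, - 6, - 4, - 3.93, - 3/16, 0, 1/2,1.63 , 3,  3,  4, 4, 6 , 6,8]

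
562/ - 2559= -562/2559 = - 0.22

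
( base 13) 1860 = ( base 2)111000101011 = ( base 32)3hb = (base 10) 3627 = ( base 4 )320223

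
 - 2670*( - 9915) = 26473050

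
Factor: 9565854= 2^1*3^1*19^1*83911^1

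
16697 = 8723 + 7974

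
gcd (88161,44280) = 3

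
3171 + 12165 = 15336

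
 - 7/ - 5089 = 1/727 = 0.00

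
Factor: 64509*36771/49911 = 3^1*7^1*17^1 * 103^1  *  127^(  -  1)  *  131^(  -  1 )*21503^1 = 790686813/16637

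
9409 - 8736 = 673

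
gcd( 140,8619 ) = 1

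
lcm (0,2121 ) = 0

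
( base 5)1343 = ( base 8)337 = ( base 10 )223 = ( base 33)6P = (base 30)7d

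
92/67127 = 92/67127 = 0.00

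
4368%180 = 48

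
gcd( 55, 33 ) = 11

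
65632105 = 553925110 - 488293005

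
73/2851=73/2851 = 0.03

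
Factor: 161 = 7^1*23^1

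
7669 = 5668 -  - 2001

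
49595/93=533 + 26/93 = 533.28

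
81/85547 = 81/85547 = 0.00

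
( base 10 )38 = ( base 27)1B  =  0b100110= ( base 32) 16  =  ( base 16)26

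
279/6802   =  279/6802  =  0.04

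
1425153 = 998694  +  426459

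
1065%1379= 1065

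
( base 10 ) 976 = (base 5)12401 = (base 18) 304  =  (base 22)208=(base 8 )1720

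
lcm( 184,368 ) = 368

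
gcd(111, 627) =3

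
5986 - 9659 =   -  3673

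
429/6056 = 429/6056 = 0.07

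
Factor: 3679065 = 3^2*5^1 * 13^1*19^1 * 331^1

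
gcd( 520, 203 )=1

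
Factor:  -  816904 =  - 2^3*11^1* 9283^1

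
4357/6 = 726+1/6 = 726.17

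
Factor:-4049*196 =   -  793604 = -2^2 * 7^2*4049^1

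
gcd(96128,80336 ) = 16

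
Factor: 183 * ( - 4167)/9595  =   - 762561/9595  =  - 3^3 *5^( - 1 )*19^( - 1 ) * 61^1* 101^(  -  1) *463^1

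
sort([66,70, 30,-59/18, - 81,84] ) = [ - 81 , - 59/18, 30,66, 70, 84]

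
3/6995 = 3/6995=0.00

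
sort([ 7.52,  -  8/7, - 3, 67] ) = [ - 3,-8/7, 7.52,67]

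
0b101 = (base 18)5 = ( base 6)5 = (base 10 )5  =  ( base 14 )5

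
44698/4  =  22349/2=11174.50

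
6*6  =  36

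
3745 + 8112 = 11857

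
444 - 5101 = - 4657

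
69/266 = 69/266 = 0.26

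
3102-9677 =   -  6575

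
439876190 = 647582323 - 207706133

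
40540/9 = 40540/9 = 4504.44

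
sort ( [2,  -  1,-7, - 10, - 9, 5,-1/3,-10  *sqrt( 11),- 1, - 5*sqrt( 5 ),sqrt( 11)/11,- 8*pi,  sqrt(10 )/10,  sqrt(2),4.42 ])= [  -  10 * sqrt(11 ),-8*pi,-5* sqrt( 5), - 10,-9, - 7, - 1, - 1,  -  1/3,  sqrt (11 )/11,sqrt( 10) /10,sqrt (2),2, 4.42,5 ]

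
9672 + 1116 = 10788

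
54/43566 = 9/7261= 0.00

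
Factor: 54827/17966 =2^( - 1 )*13^( - 1)*109^1*503^1*691^( - 1) 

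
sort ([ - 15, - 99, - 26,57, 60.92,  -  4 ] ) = [ - 99 , - 26, - 15, - 4,57,  60.92 ] 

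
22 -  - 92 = 114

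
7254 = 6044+1210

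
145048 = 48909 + 96139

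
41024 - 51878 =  - 10854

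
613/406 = 613/406 = 1.51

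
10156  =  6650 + 3506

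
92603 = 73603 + 19000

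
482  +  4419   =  4901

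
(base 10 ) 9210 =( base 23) H9A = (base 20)130a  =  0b10001111111010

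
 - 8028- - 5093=-2935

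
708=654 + 54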